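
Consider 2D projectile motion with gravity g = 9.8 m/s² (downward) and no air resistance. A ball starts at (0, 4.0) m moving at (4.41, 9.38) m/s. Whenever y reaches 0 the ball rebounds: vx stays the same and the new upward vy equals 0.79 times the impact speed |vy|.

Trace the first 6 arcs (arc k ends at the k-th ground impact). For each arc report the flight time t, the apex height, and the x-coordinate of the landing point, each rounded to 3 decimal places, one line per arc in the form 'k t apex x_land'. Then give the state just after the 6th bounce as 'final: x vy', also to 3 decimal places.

1 2.273 8.489 10.026
2 2.080 5.298 19.197
3 1.643 3.306 26.442
4 1.298 2.064 32.166
5 1.025 1.288 36.687
6 0.810 0.804 40.260
final: 40.260 3.136

Arc 1: start y=4.000, vy=9.380 → t=2.273, apex=8.489, x_land=10.026, impact vy=-12.899
  bounce: vy ← 0.79·12.899 = 10.190
Arc 2: start y=0.000, vy=10.190 → t=2.080, apex=5.298, x_land=19.197, impact vy=-10.190
  bounce: vy ← 0.79·10.190 = 8.050
Arc 3: start y=0.000, vy=8.050 → t=1.643, apex=3.306, x_land=26.442, impact vy=-8.050
  bounce: vy ← 0.79·8.050 = 6.360
Arc 4: start y=0.000, vy=6.360 → t=1.298, apex=2.064, x_land=32.166, impact vy=-6.360
  bounce: vy ← 0.79·6.360 = 5.024
Arc 5: start y=0.000, vy=5.024 → t=1.025, apex=1.288, x_land=36.687, impact vy=-5.024
  bounce: vy ← 0.79·5.024 = 3.969
Arc 6: start y=0.000, vy=3.969 → t=0.810, apex=0.804, x_land=40.260, impact vy=-3.969
  bounce: vy ← 0.79·3.969 = 3.136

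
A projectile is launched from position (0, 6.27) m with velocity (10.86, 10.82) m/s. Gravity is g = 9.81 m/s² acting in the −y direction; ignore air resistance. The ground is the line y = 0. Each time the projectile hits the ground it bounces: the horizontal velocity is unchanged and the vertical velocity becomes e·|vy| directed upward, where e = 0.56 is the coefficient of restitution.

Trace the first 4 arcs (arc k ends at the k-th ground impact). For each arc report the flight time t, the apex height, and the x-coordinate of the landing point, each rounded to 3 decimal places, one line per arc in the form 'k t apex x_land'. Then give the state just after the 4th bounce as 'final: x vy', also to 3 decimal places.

Arc 1: start y=6.270, vy=10.820 → t=2.682, apex=12.237, x_land=29.131, impact vy=-15.495
  bounce: vy ← 0.56·15.495 = 8.677
Arc 2: start y=0.000, vy=8.677 → t=1.769, apex=3.838, x_land=48.343, impact vy=-8.677
  bounce: vy ← 0.56·8.677 = 4.859
Arc 3: start y=0.000, vy=4.859 → t=0.991, apex=1.203, x_land=59.102, impact vy=-4.859
  bounce: vy ← 0.56·4.859 = 2.721
Arc 4: start y=0.000, vy=2.721 → t=0.555, apex=0.377, x_land=65.126, impact vy=-2.721
  bounce: vy ← 0.56·2.721 = 1.524

1 2.682 12.237 29.131
2 1.769 3.838 48.343
3 0.991 1.203 59.102
4 0.555 0.377 65.126
final: 65.126 1.524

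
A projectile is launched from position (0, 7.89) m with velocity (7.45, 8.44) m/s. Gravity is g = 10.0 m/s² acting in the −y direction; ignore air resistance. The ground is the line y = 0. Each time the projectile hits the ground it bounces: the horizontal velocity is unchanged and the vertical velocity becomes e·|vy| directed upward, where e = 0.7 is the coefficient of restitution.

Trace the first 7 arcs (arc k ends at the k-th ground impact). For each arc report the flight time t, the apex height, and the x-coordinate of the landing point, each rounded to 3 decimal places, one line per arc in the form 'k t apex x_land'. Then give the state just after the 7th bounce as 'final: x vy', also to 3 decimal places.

Arc 1: start y=7.890, vy=8.440 → t=2.357, apex=11.452, x_land=17.563, impact vy=-15.134
  bounce: vy ← 0.7·15.134 = 10.594
Arc 2: start y=0.000, vy=10.594 → t=2.119, apex=5.611, x_land=33.347, impact vy=-10.594
  bounce: vy ← 0.7·10.594 = 7.416
Arc 3: start y=0.000, vy=7.416 → t=1.483, apex=2.750, x_land=44.396, impact vy=-7.416
  bounce: vy ← 0.7·7.416 = 5.191
Arc 4: start y=0.000, vy=5.191 → t=1.038, apex=1.347, x_land=52.131, impact vy=-5.191
  bounce: vy ← 0.7·5.191 = 3.634
Arc 5: start y=0.000, vy=3.634 → t=0.727, apex=0.660, x_land=57.545, impact vy=-3.634
  bounce: vy ← 0.7·3.634 = 2.544
Arc 6: start y=0.000, vy=2.544 → t=0.509, apex=0.323, x_land=61.335, impact vy=-2.544
  bounce: vy ← 0.7·2.544 = 1.780
Arc 7: start y=0.000, vy=1.780 → t=0.356, apex=0.159, x_land=63.988, impact vy=-1.780
  bounce: vy ← 0.7·1.780 = 1.246

1 2.357 11.452 17.563
2 2.119 5.611 33.347
3 1.483 2.750 44.396
4 1.038 1.347 52.131
5 0.727 0.660 57.545
6 0.509 0.323 61.335
7 0.356 0.159 63.988
final: 63.988 1.246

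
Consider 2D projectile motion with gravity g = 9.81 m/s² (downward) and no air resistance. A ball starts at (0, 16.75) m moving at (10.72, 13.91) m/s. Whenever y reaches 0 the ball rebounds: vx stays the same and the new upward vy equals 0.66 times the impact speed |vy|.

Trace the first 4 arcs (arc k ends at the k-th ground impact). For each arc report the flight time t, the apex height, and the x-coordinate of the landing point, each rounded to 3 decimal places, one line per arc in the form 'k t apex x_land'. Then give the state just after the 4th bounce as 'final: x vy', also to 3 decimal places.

1 3.747 26.612 40.170
2 3.075 11.592 73.130
3 2.029 5.050 94.883
4 1.339 2.200 109.241
final: 109.241 4.336

Arc 1: start y=16.750, vy=13.910 → t=3.747, apex=26.612, x_land=40.170, impact vy=-22.850
  bounce: vy ← 0.66·22.850 = 15.081
Arc 2: start y=0.000, vy=15.081 → t=3.075, apex=11.592, x_land=73.130, impact vy=-15.081
  bounce: vy ← 0.66·15.081 = 9.953
Arc 3: start y=0.000, vy=9.953 → t=2.029, apex=5.050, x_land=94.883, impact vy=-9.953
  bounce: vy ← 0.66·9.953 = 6.569
Arc 4: start y=0.000, vy=6.569 → t=1.339, apex=2.200, x_land=109.241, impact vy=-6.569
  bounce: vy ← 0.66·6.569 = 4.336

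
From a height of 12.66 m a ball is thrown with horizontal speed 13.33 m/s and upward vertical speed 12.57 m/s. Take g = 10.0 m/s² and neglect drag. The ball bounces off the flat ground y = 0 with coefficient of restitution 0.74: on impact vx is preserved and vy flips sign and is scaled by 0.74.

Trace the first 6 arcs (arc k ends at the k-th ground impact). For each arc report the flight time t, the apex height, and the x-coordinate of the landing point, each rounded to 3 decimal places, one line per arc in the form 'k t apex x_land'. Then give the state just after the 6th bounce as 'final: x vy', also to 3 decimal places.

Arc 1: start y=12.660, vy=12.570 → t=3.285, apex=20.560, x_land=43.787, impact vy=-20.278
  bounce: vy ← 0.74·20.278 = 15.006
Arc 2: start y=0.000, vy=15.006 → t=3.001, apex=11.259, x_land=83.792, impact vy=-15.006
  bounce: vy ← 0.74·15.006 = 11.104
Arc 3: start y=0.000, vy=11.104 → t=2.221, apex=6.165, x_land=113.396, impact vy=-11.104
  bounce: vy ← 0.74·11.104 = 8.217
Arc 4: start y=0.000, vy=8.217 → t=1.643, apex=3.376, x_land=135.303, impact vy=-8.217
  bounce: vy ← 0.74·8.217 = 6.081
Arc 5: start y=0.000, vy=6.081 → t=1.216, apex=1.849, x_land=151.515, impact vy=-6.081
  bounce: vy ← 0.74·6.081 = 4.500
Arc 6: start y=0.000, vy=4.500 → t=0.900, apex=1.012, x_land=163.511, impact vy=-4.500
  bounce: vy ← 0.74·4.500 = 3.330

1 3.285 20.560 43.787
2 3.001 11.259 83.792
3 2.221 6.165 113.396
4 1.643 3.376 135.303
5 1.216 1.849 151.515
6 0.900 1.012 163.511
final: 163.511 3.330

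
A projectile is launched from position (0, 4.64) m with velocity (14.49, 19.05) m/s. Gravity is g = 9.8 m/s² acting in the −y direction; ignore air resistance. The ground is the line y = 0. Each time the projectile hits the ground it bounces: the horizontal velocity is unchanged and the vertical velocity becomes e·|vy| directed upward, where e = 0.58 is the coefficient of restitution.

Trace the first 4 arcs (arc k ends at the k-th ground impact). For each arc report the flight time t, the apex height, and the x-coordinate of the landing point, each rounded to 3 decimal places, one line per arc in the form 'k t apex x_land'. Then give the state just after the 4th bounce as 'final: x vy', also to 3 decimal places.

Arc 1: start y=4.640, vy=19.050 → t=4.118, apex=23.155, x_land=59.666, impact vy=-21.304
  bounce: vy ← 0.58·21.304 = 12.356
Arc 2: start y=0.000, vy=12.356 → t=2.522, apex=7.789, x_land=96.205, impact vy=-12.356
  bounce: vy ← 0.58·12.356 = 7.167
Arc 3: start y=0.000, vy=7.167 → t=1.463, apex=2.620, x_land=117.397, impact vy=-7.167
  bounce: vy ← 0.58·7.167 = 4.157
Arc 4: start y=0.000, vy=4.157 → t=0.848, apex=0.881, x_land=129.689, impact vy=-4.157
  bounce: vy ← 0.58·4.157 = 2.411

1 4.118 23.155 59.666
2 2.522 7.789 96.205
3 1.463 2.620 117.397
4 0.848 0.881 129.689
final: 129.689 2.411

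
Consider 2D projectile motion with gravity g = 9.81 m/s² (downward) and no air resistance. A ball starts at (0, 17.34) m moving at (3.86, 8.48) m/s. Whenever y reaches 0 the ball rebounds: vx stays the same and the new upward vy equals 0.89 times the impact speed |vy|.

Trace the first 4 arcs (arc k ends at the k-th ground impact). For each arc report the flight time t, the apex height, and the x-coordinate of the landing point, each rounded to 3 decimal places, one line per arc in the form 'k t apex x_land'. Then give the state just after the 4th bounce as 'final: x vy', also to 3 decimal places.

Arc 1: start y=17.340, vy=8.480 → t=2.934, apex=21.005, x_land=11.325, impact vy=-20.301
  bounce: vy ← 0.89·20.301 = 18.068
Arc 2: start y=0.000, vy=18.068 → t=3.684, apex=16.638, x_land=25.543, impact vy=-18.068
  bounce: vy ← 0.89·18.068 = 16.080
Arc 3: start y=0.000, vy=16.080 → t=3.278, apex=13.179, x_land=38.197, impact vy=-16.080
  bounce: vy ← 0.89·16.080 = 14.311
Arc 4: start y=0.000, vy=14.311 → t=2.918, apex=10.439, x_land=49.460, impact vy=-14.311
  bounce: vy ← 0.89·14.311 = 12.737

1 2.934 21.005 11.325
2 3.684 16.638 25.543
3 3.278 13.179 38.197
4 2.918 10.439 49.460
final: 49.460 12.737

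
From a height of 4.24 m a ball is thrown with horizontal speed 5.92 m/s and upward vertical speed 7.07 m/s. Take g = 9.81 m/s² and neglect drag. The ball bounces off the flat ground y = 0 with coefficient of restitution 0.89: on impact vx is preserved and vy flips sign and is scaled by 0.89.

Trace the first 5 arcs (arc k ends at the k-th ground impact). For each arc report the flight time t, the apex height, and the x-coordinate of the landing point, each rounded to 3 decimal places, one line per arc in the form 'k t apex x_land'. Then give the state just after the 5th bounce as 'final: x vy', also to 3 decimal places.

1 1.897 6.788 11.231
2 2.094 5.376 23.627
3 1.864 4.259 34.659
4 1.659 3.373 44.478
5 1.476 2.672 53.217
final: 53.217 6.444

Arc 1: start y=4.240, vy=7.070 → t=1.897, apex=6.788, x_land=11.231, impact vy=-11.540
  bounce: vy ← 0.89·11.540 = 10.271
Arc 2: start y=0.000, vy=10.271 → t=2.094, apex=5.376, x_land=23.627, impact vy=-10.271
  bounce: vy ← 0.89·10.271 = 9.141
Arc 3: start y=0.000, vy=9.141 → t=1.864, apex=4.259, x_land=34.659, impact vy=-9.141
  bounce: vy ← 0.89·9.141 = 8.135
Arc 4: start y=0.000, vy=8.135 → t=1.659, apex=3.373, x_land=44.478, impact vy=-8.135
  bounce: vy ← 0.89·8.135 = 7.241
Arc 5: start y=0.000, vy=7.241 → t=1.476, apex=2.672, x_land=53.217, impact vy=-7.241
  bounce: vy ← 0.89·7.241 = 6.444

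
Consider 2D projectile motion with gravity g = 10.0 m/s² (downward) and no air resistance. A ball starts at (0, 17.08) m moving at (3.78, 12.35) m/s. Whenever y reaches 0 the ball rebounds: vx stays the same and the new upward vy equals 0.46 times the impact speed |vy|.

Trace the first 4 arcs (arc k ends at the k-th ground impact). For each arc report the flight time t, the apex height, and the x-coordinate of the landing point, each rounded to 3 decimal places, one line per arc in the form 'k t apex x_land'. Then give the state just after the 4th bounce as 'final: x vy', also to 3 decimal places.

Arc 1: start y=17.080, vy=12.350 → t=3.458, apex=24.706, x_land=13.071, impact vy=-22.229
  bounce: vy ← 0.46·22.229 = 10.225
Arc 2: start y=0.000, vy=10.225 → t=2.045, apex=5.228, x_land=20.801, impact vy=-10.225
  bounce: vy ← 0.46·10.225 = 4.704
Arc 3: start y=0.000, vy=4.704 → t=0.941, apex=1.106, x_land=24.357, impact vy=-4.704
  bounce: vy ← 0.46·4.704 = 2.164
Arc 4: start y=0.000, vy=2.164 → t=0.433, apex=0.234, x_land=25.993, impact vy=-2.164
  bounce: vy ← 0.46·2.164 = 0.995

1 3.458 24.706 13.071
2 2.045 5.228 20.801
3 0.941 1.106 24.357
4 0.433 0.234 25.993
final: 25.993 0.995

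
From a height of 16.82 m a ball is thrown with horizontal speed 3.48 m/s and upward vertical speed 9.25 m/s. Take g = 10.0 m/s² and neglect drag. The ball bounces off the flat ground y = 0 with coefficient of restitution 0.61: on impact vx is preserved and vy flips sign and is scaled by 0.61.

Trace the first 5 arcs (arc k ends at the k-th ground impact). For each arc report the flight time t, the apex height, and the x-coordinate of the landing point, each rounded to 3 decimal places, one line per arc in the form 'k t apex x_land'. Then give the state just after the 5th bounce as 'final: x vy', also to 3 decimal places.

Arc 1: start y=16.820, vy=9.250 → t=2.979, apex=21.098, x_land=10.368, impact vy=-20.542
  bounce: vy ← 0.61·20.542 = 12.530
Arc 2: start y=0.000, vy=12.530 → t=2.506, apex=7.851, x_land=19.089, impact vy=-12.530
  bounce: vy ← 0.61·12.530 = 7.644
Arc 3: start y=0.000, vy=7.644 → t=1.529, apex=2.921, x_land=24.409, impact vy=-7.644
  bounce: vy ← 0.61·7.644 = 4.663
Arc 4: start y=0.000, vy=4.663 → t=0.933, apex=1.087, x_land=27.654, impact vy=-4.663
  bounce: vy ← 0.61·4.663 = 2.844
Arc 5: start y=0.000, vy=2.844 → t=0.569, apex=0.404, x_land=29.633, impact vy=-2.844
  bounce: vy ← 0.61·2.844 = 1.735

1 2.979 21.098 10.368
2 2.506 7.851 19.089
3 1.529 2.921 24.409
4 0.933 1.087 27.654
5 0.569 0.404 29.633
final: 29.633 1.735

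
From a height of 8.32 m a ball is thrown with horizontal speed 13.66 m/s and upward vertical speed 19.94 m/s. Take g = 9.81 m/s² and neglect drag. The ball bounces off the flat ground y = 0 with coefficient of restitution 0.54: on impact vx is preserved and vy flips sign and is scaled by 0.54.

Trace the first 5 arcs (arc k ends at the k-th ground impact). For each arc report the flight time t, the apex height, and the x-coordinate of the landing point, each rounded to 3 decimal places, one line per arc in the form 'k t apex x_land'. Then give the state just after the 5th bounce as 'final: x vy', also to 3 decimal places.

1 4.447 28.585 60.742
2 2.607 8.335 96.356
3 1.408 2.431 115.588
4 0.760 0.709 125.973
5 0.411 0.207 131.581
final: 131.581 1.087

Arc 1: start y=8.320, vy=19.940 → t=4.447, apex=28.585, x_land=60.742, impact vy=-23.682
  bounce: vy ← 0.54·23.682 = 12.788
Arc 2: start y=0.000, vy=12.788 → t=2.607, apex=8.335, x_land=96.356, impact vy=-12.788
  bounce: vy ← 0.54·12.788 = 6.906
Arc 3: start y=0.000, vy=6.906 → t=1.408, apex=2.431, x_land=115.588, impact vy=-6.906
  bounce: vy ← 0.54·6.906 = 3.729
Arc 4: start y=0.000, vy=3.729 → t=0.760, apex=0.709, x_land=125.973, impact vy=-3.729
  bounce: vy ← 0.54·3.729 = 2.014
Arc 5: start y=0.000, vy=2.014 → t=0.411, apex=0.207, x_land=131.581, impact vy=-2.014
  bounce: vy ← 0.54·2.014 = 1.087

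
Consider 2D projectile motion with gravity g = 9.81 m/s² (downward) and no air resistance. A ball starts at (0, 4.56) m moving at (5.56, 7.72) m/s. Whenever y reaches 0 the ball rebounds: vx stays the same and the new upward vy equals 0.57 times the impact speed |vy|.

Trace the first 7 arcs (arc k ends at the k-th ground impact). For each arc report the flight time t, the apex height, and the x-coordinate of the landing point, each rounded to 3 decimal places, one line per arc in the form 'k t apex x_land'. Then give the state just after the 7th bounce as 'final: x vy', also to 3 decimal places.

Arc 1: start y=4.560, vy=7.720 → t=2.032, apex=7.598, x_land=11.295, impact vy=-12.209
  bounce: vy ← 0.57·12.209 = 6.959
Arc 2: start y=0.000, vy=6.959 → t=1.419, apex=2.468, x_land=19.184, impact vy=-6.959
  bounce: vy ← 0.57·6.959 = 3.967
Arc 3: start y=0.000, vy=3.967 → t=0.809, apex=0.802, x_land=23.680, impact vy=-3.967
  bounce: vy ← 0.57·3.967 = 2.261
Arc 4: start y=0.000, vy=2.261 → t=0.461, apex=0.261, x_land=26.243, impact vy=-2.261
  bounce: vy ← 0.57·2.261 = 1.289
Arc 5: start y=0.000, vy=1.289 → t=0.263, apex=0.085, x_land=27.704, impact vy=-1.289
  bounce: vy ← 0.57·1.289 = 0.735
Arc 6: start y=0.000, vy=0.735 → t=0.150, apex=0.028, x_land=28.537, impact vy=-0.735
  bounce: vy ← 0.57·0.735 = 0.419
Arc 7: start y=0.000, vy=0.419 → t=0.085, apex=0.009, x_land=29.012, impact vy=-0.419
  bounce: vy ← 0.57·0.419 = 0.239

1 2.032 7.598 11.295
2 1.419 2.468 19.184
3 0.809 0.802 23.680
4 0.461 0.261 26.243
5 0.263 0.085 27.704
6 0.150 0.028 28.537
7 0.085 0.009 29.012
final: 29.012 0.239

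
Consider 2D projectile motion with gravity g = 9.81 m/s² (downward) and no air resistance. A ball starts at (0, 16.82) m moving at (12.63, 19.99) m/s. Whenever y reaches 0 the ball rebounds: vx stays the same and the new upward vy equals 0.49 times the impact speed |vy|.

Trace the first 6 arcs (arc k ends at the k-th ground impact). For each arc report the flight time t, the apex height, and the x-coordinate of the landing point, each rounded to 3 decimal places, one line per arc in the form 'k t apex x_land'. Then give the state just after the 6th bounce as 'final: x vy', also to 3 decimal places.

1 4.791 37.187 60.512
2 2.698 8.929 94.593
3 1.322 2.144 111.292
4 0.648 0.515 119.475
5 0.317 0.124 123.484
6 0.156 0.030 125.449
final: 125.449 0.374

Arc 1: start y=16.820, vy=19.990 → t=4.791, apex=37.187, x_land=60.512, impact vy=-27.011
  bounce: vy ← 0.49·27.011 = 13.236
Arc 2: start y=0.000, vy=13.236 → t=2.698, apex=8.929, x_land=94.593, impact vy=-13.236
  bounce: vy ← 0.49·13.236 = 6.485
Arc 3: start y=0.000, vy=6.485 → t=1.322, apex=2.144, x_land=111.292, impact vy=-6.485
  bounce: vy ← 0.49·6.485 = 3.178
Arc 4: start y=0.000, vy=3.178 → t=0.648, apex=0.515, x_land=119.475, impact vy=-3.178
  bounce: vy ← 0.49·3.178 = 1.557
Arc 5: start y=0.000, vy=1.557 → t=0.317, apex=0.124, x_land=123.484, impact vy=-1.557
  bounce: vy ← 0.49·1.557 = 0.763
Arc 6: start y=0.000, vy=0.763 → t=0.156, apex=0.030, x_land=125.449, impact vy=-0.763
  bounce: vy ← 0.49·0.763 = 0.374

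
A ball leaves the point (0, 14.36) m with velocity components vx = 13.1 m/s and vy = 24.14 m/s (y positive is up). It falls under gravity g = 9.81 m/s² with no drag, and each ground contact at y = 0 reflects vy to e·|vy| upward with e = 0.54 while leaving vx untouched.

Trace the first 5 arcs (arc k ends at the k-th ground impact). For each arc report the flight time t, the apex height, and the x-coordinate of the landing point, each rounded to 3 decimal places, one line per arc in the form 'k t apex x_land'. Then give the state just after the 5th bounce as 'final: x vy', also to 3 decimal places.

1 5.458 44.061 71.499
2 3.237 12.848 113.902
3 1.748 3.747 136.800
4 0.944 1.092 149.165
5 0.510 0.319 155.842
final: 155.842 1.350

Arc 1: start y=14.360, vy=24.140 → t=5.458, apex=44.061, x_land=71.499, impact vy=-29.402
  bounce: vy ← 0.54·29.402 = 15.877
Arc 2: start y=0.000, vy=15.877 → t=3.237, apex=12.848, x_land=113.902, impact vy=-15.877
  bounce: vy ← 0.54·15.877 = 8.574
Arc 3: start y=0.000, vy=8.574 → t=1.748, apex=3.747, x_land=136.800, impact vy=-8.574
  bounce: vy ← 0.54·8.574 = 4.630
Arc 4: start y=0.000, vy=4.630 → t=0.944, apex=1.092, x_land=149.165, impact vy=-4.630
  bounce: vy ← 0.54·4.630 = 2.500
Arc 5: start y=0.000, vy=2.500 → t=0.510, apex=0.319, x_land=155.842, impact vy=-2.500
  bounce: vy ← 0.54·2.500 = 1.350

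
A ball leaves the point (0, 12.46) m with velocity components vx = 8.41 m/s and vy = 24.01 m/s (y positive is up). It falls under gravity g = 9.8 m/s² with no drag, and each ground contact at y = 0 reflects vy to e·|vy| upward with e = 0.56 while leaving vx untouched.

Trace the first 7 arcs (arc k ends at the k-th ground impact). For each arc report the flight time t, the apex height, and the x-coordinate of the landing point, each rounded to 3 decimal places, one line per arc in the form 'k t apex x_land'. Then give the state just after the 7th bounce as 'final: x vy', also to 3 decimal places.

1 5.373 41.872 45.189
2 3.274 13.131 72.724
3 1.833 4.118 88.143
4 1.027 1.291 96.778
5 0.575 0.405 101.613
6 0.322 0.127 104.321
7 0.180 0.040 105.838
final: 105.838 0.495

Arc 1: start y=12.460, vy=24.010 → t=5.373, apex=41.872, x_land=45.189, impact vy=-28.648
  bounce: vy ← 0.56·28.648 = 16.043
Arc 2: start y=0.000, vy=16.043 → t=3.274, apex=13.131, x_land=72.724, impact vy=-16.043
  bounce: vy ← 0.56·16.043 = 8.984
Arc 3: start y=0.000, vy=8.984 → t=1.833, apex=4.118, x_land=88.143, impact vy=-8.984
  bounce: vy ← 0.56·8.984 = 5.031
Arc 4: start y=0.000, vy=5.031 → t=1.027, apex=1.291, x_land=96.778, impact vy=-5.031
  bounce: vy ← 0.56·5.031 = 2.817
Arc 5: start y=0.000, vy=2.817 → t=0.575, apex=0.405, x_land=101.613, impact vy=-2.817
  bounce: vy ← 0.56·2.817 = 1.578
Arc 6: start y=0.000, vy=1.578 → t=0.322, apex=0.127, x_land=104.321, impact vy=-1.578
  bounce: vy ← 0.56·1.578 = 0.884
Arc 7: start y=0.000, vy=0.884 → t=0.180, apex=0.040, x_land=105.838, impact vy=-0.884
  bounce: vy ← 0.56·0.884 = 0.495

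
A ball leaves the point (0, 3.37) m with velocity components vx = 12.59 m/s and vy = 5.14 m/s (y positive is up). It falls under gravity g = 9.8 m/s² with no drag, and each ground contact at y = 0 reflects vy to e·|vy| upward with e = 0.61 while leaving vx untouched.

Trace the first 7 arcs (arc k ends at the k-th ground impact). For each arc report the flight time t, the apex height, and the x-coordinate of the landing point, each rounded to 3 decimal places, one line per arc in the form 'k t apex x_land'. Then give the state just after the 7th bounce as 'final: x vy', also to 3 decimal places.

1 1.506 4.718 18.957
2 1.197 1.756 34.029
3 0.730 0.653 43.223
4 0.445 0.243 48.831
5 0.272 0.090 52.252
6 0.166 0.034 54.339
7 0.101 0.013 55.612
final: 55.612 0.302

Arc 1: start y=3.370, vy=5.140 → t=1.506, apex=4.718, x_land=18.957, impact vy=-9.616
  bounce: vy ← 0.61·9.616 = 5.866
Arc 2: start y=0.000, vy=5.866 → t=1.197, apex=1.756, x_land=34.029, impact vy=-5.866
  bounce: vy ← 0.61·5.866 = 3.578
Arc 3: start y=0.000, vy=3.578 → t=0.730, apex=0.653, x_land=43.223, impact vy=-3.578
  bounce: vy ← 0.61·3.578 = 2.183
Arc 4: start y=0.000, vy=2.183 → t=0.445, apex=0.243, x_land=48.831, impact vy=-2.183
  bounce: vy ← 0.61·2.183 = 1.331
Arc 5: start y=0.000, vy=1.331 → t=0.272, apex=0.090, x_land=52.252, impact vy=-1.331
  bounce: vy ← 0.61·1.331 = 0.812
Arc 6: start y=0.000, vy=0.812 → t=0.166, apex=0.034, x_land=54.339, impact vy=-0.812
  bounce: vy ← 0.61·0.812 = 0.495
Arc 7: start y=0.000, vy=0.495 → t=0.101, apex=0.013, x_land=55.612, impact vy=-0.495
  bounce: vy ← 0.61·0.495 = 0.302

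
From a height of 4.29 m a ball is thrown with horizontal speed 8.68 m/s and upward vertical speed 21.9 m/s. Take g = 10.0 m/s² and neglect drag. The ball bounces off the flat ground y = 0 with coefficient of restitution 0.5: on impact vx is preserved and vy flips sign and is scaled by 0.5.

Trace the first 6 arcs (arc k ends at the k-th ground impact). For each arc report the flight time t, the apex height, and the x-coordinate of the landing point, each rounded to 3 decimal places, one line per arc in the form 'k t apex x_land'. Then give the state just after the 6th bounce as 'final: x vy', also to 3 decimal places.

Arc 1: start y=4.290, vy=21.900 → t=4.568, apex=28.270, x_land=39.649, impact vy=-23.778
  bounce: vy ← 0.5·23.778 = 11.889
Arc 2: start y=0.000, vy=11.889 → t=2.378, apex=7.068, x_land=60.288, impact vy=-11.889
  bounce: vy ← 0.5·11.889 = 5.945
Arc 3: start y=0.000, vy=5.945 → t=1.189, apex=1.767, x_land=70.608, impact vy=-5.945
  bounce: vy ← 0.5·5.945 = 2.972
Arc 4: start y=0.000, vy=2.972 → t=0.594, apex=0.442, x_land=75.768, impact vy=-2.972
  bounce: vy ← 0.5·2.972 = 1.486
Arc 5: start y=0.000, vy=1.486 → t=0.297, apex=0.110, x_land=78.348, impact vy=-1.486
  bounce: vy ← 0.5·1.486 = 0.743
Arc 6: start y=0.000, vy=0.743 → t=0.149, apex=0.028, x_land=79.638, impact vy=-0.743
  bounce: vy ← 0.5·0.743 = 0.372

1 4.568 28.270 39.649
2 2.378 7.068 60.288
3 1.189 1.767 70.608
4 0.594 0.442 75.768
5 0.297 0.110 78.348
6 0.149 0.028 79.638
final: 79.638 0.372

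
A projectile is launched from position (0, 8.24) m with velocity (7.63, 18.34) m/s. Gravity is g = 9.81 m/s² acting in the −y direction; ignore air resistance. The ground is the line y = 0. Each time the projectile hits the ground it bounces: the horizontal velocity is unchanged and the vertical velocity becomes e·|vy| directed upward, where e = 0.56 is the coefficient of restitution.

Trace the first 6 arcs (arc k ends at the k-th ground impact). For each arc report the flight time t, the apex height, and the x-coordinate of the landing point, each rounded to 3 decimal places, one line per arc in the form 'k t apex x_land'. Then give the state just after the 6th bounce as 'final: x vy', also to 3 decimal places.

Arc 1: start y=8.240, vy=18.340 → t=4.144, apex=25.384, x_land=31.622, impact vy=-22.316
  bounce: vy ← 0.56·22.316 = 12.497
Arc 2: start y=0.000, vy=12.497 → t=2.548, apex=7.960, x_land=51.062, impact vy=-12.497
  bounce: vy ← 0.56·12.497 = 6.998
Arc 3: start y=0.000, vy=6.998 → t=1.427, apex=2.496, x_land=61.948, impact vy=-6.998
  bounce: vy ← 0.56·6.998 = 3.919
Arc 4: start y=0.000, vy=3.919 → t=0.799, apex=0.783, x_land=68.045, impact vy=-3.919
  bounce: vy ← 0.56·3.919 = 2.195
Arc 5: start y=0.000, vy=2.195 → t=0.447, apex=0.246, x_land=71.459, impact vy=-2.195
  bounce: vy ← 0.56·2.195 = 1.229
Arc 6: start y=0.000, vy=1.229 → t=0.251, apex=0.077, x_land=73.371, impact vy=-1.229
  bounce: vy ← 0.56·1.229 = 0.688

1 4.144 25.384 31.622
2 2.548 7.960 51.062
3 1.427 2.496 61.948
4 0.799 0.783 68.045
5 0.447 0.246 71.459
6 0.251 0.077 73.371
final: 73.371 0.688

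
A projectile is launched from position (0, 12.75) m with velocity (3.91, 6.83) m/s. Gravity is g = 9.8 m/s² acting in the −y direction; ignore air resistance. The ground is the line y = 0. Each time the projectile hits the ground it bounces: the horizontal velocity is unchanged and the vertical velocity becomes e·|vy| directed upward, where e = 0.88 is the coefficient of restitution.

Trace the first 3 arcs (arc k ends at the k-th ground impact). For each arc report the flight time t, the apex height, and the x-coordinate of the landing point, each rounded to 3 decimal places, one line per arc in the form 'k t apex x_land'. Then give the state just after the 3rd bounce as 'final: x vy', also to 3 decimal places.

1 2.454 15.130 9.596
2 3.093 11.717 21.688
3 2.722 9.073 32.329
final: 32.329 11.735

Arc 1: start y=12.750, vy=6.830 → t=2.454, apex=15.130, x_land=9.596, impact vy=-17.221
  bounce: vy ← 0.88·17.221 = 15.154
Arc 2: start y=0.000, vy=15.154 → t=3.093, apex=11.717, x_land=21.688, impact vy=-15.154
  bounce: vy ← 0.88·15.154 = 13.336
Arc 3: start y=0.000, vy=13.336 → t=2.722, apex=9.073, x_land=32.329, impact vy=-13.336
  bounce: vy ← 0.88·13.336 = 11.735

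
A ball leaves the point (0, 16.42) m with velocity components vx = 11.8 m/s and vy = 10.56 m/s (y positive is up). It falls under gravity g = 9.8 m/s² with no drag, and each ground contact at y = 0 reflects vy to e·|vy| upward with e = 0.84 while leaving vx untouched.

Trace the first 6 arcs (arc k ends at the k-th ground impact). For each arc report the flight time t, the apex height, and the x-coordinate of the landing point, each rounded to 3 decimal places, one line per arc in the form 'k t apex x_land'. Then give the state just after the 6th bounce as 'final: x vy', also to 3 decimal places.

Arc 1: start y=16.420, vy=10.560 → t=3.202, apex=22.109, x_land=37.780, impact vy=-20.817
  bounce: vy ← 0.84·20.817 = 17.486
Arc 2: start y=0.000, vy=17.486 → t=3.569, apex=15.600, x_land=79.890, impact vy=-17.486
  bounce: vy ← 0.84·17.486 = 14.688
Arc 3: start y=0.000, vy=14.688 → t=2.998, apex=11.008, x_land=115.262, impact vy=-14.688
  bounce: vy ← 0.84·14.688 = 12.338
Arc 4: start y=0.000, vy=12.338 → t=2.518, apex=7.767, x_land=144.975, impact vy=-12.338
  bounce: vy ← 0.84·12.338 = 10.364
Arc 5: start y=0.000, vy=10.364 → t=2.115, apex=5.480, x_land=169.934, impact vy=-10.364
  bounce: vy ← 0.84·10.364 = 8.706
Arc 6: start y=0.000, vy=8.706 → t=1.777, apex=3.867, x_land=190.899, impact vy=-8.706
  bounce: vy ← 0.84·8.706 = 7.313

1 3.202 22.109 37.780
2 3.569 15.600 79.890
3 2.998 11.008 115.262
4 2.518 7.767 144.975
5 2.115 5.480 169.934
6 1.777 3.867 190.899
final: 190.899 7.313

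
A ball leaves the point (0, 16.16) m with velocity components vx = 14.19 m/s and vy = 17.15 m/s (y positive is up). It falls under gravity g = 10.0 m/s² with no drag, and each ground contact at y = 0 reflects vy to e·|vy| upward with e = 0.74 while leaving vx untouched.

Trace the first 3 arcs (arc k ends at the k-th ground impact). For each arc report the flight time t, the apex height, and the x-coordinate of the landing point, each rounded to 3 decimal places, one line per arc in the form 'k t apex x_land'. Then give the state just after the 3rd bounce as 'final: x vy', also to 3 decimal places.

1 4.200 30.866 59.592
2 3.677 16.902 111.772
3 2.721 9.256 150.385
final: 150.385 10.068

Arc 1: start y=16.160, vy=17.150 → t=4.200, apex=30.866, x_land=59.592, impact vy=-24.846
  bounce: vy ← 0.74·24.846 = 18.386
Arc 2: start y=0.000, vy=18.386 → t=3.677, apex=16.902, x_land=111.772, impact vy=-18.386
  bounce: vy ← 0.74·18.386 = 13.606
Arc 3: start y=0.000, vy=13.606 → t=2.721, apex=9.256, x_land=150.385, impact vy=-13.606
  bounce: vy ← 0.74·13.606 = 10.068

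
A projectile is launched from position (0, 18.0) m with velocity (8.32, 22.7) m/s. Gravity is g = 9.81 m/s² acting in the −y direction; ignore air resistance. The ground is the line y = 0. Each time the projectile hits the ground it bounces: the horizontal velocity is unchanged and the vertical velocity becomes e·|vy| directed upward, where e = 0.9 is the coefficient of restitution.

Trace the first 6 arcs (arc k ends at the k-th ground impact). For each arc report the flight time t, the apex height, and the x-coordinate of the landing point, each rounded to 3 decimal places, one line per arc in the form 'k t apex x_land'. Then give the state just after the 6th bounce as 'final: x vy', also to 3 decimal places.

Arc 1: start y=18.000, vy=22.700 → t=5.318, apex=44.264, x_land=44.246, impact vy=-29.469
  bounce: vy ← 0.9·29.469 = 26.523
Arc 2: start y=0.000, vy=26.523 → t=5.407, apex=35.853, x_land=89.234, impact vy=-26.523
  bounce: vy ← 0.9·26.523 = 23.870
Arc 3: start y=0.000, vy=23.870 → t=4.867, apex=29.041, x_land=129.723, impact vy=-23.870
  bounce: vy ← 0.9·23.870 = 21.483
Arc 4: start y=0.000, vy=21.483 → t=4.380, apex=23.523, x_land=166.164, impact vy=-21.483
  bounce: vy ← 0.9·21.483 = 19.335
Arc 5: start y=0.000, vy=19.335 → t=3.942, apex=19.054, x_land=198.960, impact vy=-19.335
  bounce: vy ← 0.9·19.335 = 17.401
Arc 6: start y=0.000, vy=17.401 → t=3.548, apex=15.434, x_land=228.477, impact vy=-17.401
  bounce: vy ← 0.9·17.401 = 15.661

1 5.318 44.264 44.246
2 5.407 35.853 89.234
3 4.867 29.041 129.723
4 4.380 23.523 166.164
5 3.942 19.054 198.960
6 3.548 15.434 228.477
final: 228.477 15.661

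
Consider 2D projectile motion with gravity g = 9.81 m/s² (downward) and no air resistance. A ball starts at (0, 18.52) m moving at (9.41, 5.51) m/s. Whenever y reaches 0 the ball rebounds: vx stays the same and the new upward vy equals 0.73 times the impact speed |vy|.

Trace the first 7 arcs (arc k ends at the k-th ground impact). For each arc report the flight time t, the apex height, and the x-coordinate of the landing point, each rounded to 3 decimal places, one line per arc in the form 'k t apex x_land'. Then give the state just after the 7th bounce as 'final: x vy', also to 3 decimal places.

1 2.584 20.067 24.319
2 2.953 10.694 52.107
3 2.156 5.699 72.393
4 1.574 3.037 87.202
5 1.149 1.618 98.012
6 0.839 0.862 105.904
7 0.612 0.460 111.664
final: 111.664 2.192

Arc 1: start y=18.520, vy=5.510 → t=2.584, apex=20.067, x_land=24.319, impact vy=-19.842
  bounce: vy ← 0.73·19.842 = 14.485
Arc 2: start y=0.000, vy=14.485 → t=2.953, apex=10.694, x_land=52.107, impact vy=-14.485
  bounce: vy ← 0.73·14.485 = 10.574
Arc 3: start y=0.000, vy=10.574 → t=2.156, apex=5.699, x_land=72.393, impact vy=-10.574
  bounce: vy ← 0.73·10.574 = 7.719
Arc 4: start y=0.000, vy=7.719 → t=1.574, apex=3.037, x_land=87.202, impact vy=-7.719
  bounce: vy ← 0.73·7.719 = 5.635
Arc 5: start y=0.000, vy=5.635 → t=1.149, apex=1.618, x_land=98.012, impact vy=-5.635
  bounce: vy ← 0.73·5.635 = 4.113
Arc 6: start y=0.000, vy=4.113 → t=0.839, apex=0.862, x_land=105.904, impact vy=-4.113
  bounce: vy ← 0.73·4.113 = 3.003
Arc 7: start y=0.000, vy=3.003 → t=0.612, apex=0.460, x_land=111.664, impact vy=-3.003
  bounce: vy ← 0.73·3.003 = 2.192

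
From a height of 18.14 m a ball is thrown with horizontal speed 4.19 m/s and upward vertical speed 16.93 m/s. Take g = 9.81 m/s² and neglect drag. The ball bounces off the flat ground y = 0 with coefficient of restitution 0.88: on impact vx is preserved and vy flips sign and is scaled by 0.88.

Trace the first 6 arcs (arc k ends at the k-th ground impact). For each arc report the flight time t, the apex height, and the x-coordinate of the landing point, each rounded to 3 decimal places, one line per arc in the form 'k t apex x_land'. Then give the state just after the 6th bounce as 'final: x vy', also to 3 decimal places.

Arc 1: start y=18.140, vy=16.930 → t=4.310, apex=32.749, x_land=18.058, impact vy=-25.348
  bounce: vy ← 0.88·25.348 = 22.306
Arc 2: start y=0.000, vy=22.306 → t=4.548, apex=25.361, x_land=37.112, impact vy=-22.306
  bounce: vy ← 0.88·22.306 = 19.630
Arc 3: start y=0.000, vy=19.630 → t=4.002, apex=19.639, x_land=53.881, impact vy=-19.630
  bounce: vy ← 0.88·19.630 = 17.274
Arc 4: start y=0.000, vy=17.274 → t=3.522, apex=15.209, x_land=68.637, impact vy=-17.274
  bounce: vy ← 0.88·17.274 = 15.201
Arc 5: start y=0.000, vy=15.201 → t=3.099, apex=11.778, x_land=81.622, impact vy=-15.201
  bounce: vy ← 0.88·15.201 = 13.377
Arc 6: start y=0.000, vy=13.377 → t=2.727, apex=9.121, x_land=93.049, impact vy=-13.377
  bounce: vy ← 0.88·13.377 = 11.772

1 4.310 32.749 18.058
2 4.548 25.361 37.112
3 4.002 19.639 53.881
4 3.522 15.209 68.637
5 3.099 11.778 81.622
6 2.727 9.121 93.049
final: 93.049 11.772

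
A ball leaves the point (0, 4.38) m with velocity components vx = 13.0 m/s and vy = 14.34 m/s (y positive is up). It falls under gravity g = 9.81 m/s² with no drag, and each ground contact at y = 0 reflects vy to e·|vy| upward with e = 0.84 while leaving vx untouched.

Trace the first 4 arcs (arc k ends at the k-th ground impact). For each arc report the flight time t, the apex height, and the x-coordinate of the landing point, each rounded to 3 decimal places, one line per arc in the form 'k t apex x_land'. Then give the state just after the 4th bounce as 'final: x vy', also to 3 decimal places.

Arc 1: start y=4.380, vy=14.340 → t=3.202, apex=14.861, x_land=41.631, impact vy=-17.075
  bounce: vy ← 0.84·17.075 = 14.343
Arc 2: start y=0.000, vy=14.343 → t=2.924, apex=10.486, x_land=79.646, impact vy=-14.343
  bounce: vy ← 0.84·14.343 = 12.048
Arc 3: start y=0.000, vy=12.048 → t=2.456, apex=7.399, x_land=111.579, impact vy=-12.048
  bounce: vy ← 0.84·12.048 = 10.121
Arc 4: start y=0.000, vy=10.121 → t=2.063, apex=5.221, x_land=138.402, impact vy=-10.121
  bounce: vy ← 0.84·10.121 = 8.501

1 3.202 14.861 41.631
2 2.924 10.486 79.646
3 2.456 7.399 111.579
4 2.063 5.221 138.402
final: 138.402 8.501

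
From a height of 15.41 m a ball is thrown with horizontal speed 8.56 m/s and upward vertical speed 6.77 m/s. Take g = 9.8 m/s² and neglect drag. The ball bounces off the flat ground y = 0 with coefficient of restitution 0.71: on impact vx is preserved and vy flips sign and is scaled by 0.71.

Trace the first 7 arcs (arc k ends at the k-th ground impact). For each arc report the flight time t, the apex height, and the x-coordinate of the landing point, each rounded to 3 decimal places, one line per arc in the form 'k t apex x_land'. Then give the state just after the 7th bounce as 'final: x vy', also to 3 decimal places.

1 2.594 17.748 22.205
2 2.703 8.947 45.338
3 1.919 4.510 61.763
4 1.362 2.274 73.425
5 0.967 1.146 81.705
6 0.687 0.578 87.583
7 0.488 0.291 91.757
final: 91.757 1.696

Arc 1: start y=15.410, vy=6.770 → t=2.594, apex=17.748, x_land=22.205, impact vy=-18.651
  bounce: vy ← 0.71·18.651 = 13.242
Arc 2: start y=0.000, vy=13.242 → t=2.703, apex=8.947, x_land=45.338, impact vy=-13.242
  bounce: vy ← 0.71·13.242 = 9.402
Arc 3: start y=0.000, vy=9.402 → t=1.919, apex=4.510, x_land=61.763, impact vy=-9.402
  bounce: vy ← 0.71·9.402 = 6.675
Arc 4: start y=0.000, vy=6.675 → t=1.362, apex=2.274, x_land=73.425, impact vy=-6.675
  bounce: vy ← 0.71·6.675 = 4.740
Arc 5: start y=0.000, vy=4.740 → t=0.967, apex=1.146, x_land=81.705, impact vy=-4.740
  bounce: vy ← 0.71·4.740 = 3.365
Arc 6: start y=0.000, vy=3.365 → t=0.687, apex=0.578, x_land=87.583, impact vy=-3.365
  bounce: vy ← 0.71·3.365 = 2.389
Arc 7: start y=0.000, vy=2.389 → t=0.488, apex=0.291, x_land=91.757, impact vy=-2.389
  bounce: vy ← 0.71·2.389 = 1.696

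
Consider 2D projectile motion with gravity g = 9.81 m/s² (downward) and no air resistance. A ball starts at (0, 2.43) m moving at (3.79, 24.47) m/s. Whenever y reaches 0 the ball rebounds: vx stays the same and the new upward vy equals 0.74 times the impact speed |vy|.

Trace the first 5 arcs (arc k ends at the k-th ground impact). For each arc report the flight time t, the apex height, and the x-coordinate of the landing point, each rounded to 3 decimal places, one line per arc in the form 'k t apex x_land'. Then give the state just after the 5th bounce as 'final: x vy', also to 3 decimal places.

Arc 1: start y=2.430, vy=24.470 → t=5.086, apex=32.949, x_land=19.277, impact vy=-25.426
  bounce: vy ← 0.74·25.426 = 18.815
Arc 2: start y=0.000, vy=18.815 → t=3.836, apex=18.043, x_land=33.815, impact vy=-18.815
  bounce: vy ← 0.74·18.815 = 13.923
Arc 3: start y=0.000, vy=13.923 → t=2.839, apex=9.880, x_land=44.573, impact vy=-13.923
  bounce: vy ← 0.74·13.923 = 10.303
Arc 4: start y=0.000, vy=10.303 → t=2.101, apex=5.410, x_land=52.534, impact vy=-10.303
  bounce: vy ← 0.74·10.303 = 7.624
Arc 5: start y=0.000, vy=7.624 → t=1.554, apex=2.963, x_land=58.425, impact vy=-7.624
  bounce: vy ← 0.74·7.624 = 5.642

1 5.086 32.949 19.277
2 3.836 18.043 33.815
3 2.839 9.880 44.573
4 2.101 5.410 52.534
5 1.554 2.963 58.425
final: 58.425 5.642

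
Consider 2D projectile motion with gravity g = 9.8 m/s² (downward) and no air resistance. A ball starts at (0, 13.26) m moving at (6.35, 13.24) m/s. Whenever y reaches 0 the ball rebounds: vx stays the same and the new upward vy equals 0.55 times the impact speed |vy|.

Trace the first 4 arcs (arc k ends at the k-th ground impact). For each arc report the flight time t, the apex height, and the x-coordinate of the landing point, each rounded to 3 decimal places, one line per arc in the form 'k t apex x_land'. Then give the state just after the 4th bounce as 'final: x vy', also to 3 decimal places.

1 3.480 22.204 22.096
2 2.342 6.717 36.965
3 1.288 2.032 45.143
4 0.708 0.615 49.641
final: 49.641 1.909

Arc 1: start y=13.260, vy=13.240 → t=3.480, apex=22.204, x_land=22.096, impact vy=-20.861
  bounce: vy ← 0.55·20.861 = 11.474
Arc 2: start y=0.000, vy=11.474 → t=2.342, apex=6.717, x_land=36.965, impact vy=-11.474
  bounce: vy ← 0.55·11.474 = 6.311
Arc 3: start y=0.000, vy=6.311 → t=1.288, apex=2.032, x_land=45.143, impact vy=-6.311
  bounce: vy ← 0.55·6.311 = 3.471
Arc 4: start y=0.000, vy=3.471 → t=0.708, apex=0.615, x_land=49.641, impact vy=-3.471
  bounce: vy ← 0.55·3.471 = 1.909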